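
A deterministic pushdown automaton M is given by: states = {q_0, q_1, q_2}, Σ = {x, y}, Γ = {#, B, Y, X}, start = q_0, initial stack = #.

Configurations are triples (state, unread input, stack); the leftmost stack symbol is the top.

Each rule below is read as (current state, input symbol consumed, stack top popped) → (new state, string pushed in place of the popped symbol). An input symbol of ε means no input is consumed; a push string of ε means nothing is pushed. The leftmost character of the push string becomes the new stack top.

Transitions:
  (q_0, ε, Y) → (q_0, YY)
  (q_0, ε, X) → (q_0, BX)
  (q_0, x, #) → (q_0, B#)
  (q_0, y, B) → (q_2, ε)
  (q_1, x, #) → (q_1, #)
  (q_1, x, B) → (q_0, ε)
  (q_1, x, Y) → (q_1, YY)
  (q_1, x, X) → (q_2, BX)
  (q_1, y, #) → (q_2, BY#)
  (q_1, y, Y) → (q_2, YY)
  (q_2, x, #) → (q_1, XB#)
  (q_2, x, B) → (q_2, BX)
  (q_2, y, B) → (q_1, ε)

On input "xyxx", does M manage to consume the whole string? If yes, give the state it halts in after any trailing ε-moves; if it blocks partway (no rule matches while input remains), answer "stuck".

(q_0, xyxx, #)
  read x, top #: go to q_0, push B# → (q_0, yxx, B#)
  read y, top B: go to q_2, push ε → (q_2, xx, #)
  read x, top #: go to q_1, push XB# → (q_1, x, XB#)
  read x, top X: go to q_2, push BX → (q_2, ε, BXB#)
All input consumed; M is in state q_2.

q_2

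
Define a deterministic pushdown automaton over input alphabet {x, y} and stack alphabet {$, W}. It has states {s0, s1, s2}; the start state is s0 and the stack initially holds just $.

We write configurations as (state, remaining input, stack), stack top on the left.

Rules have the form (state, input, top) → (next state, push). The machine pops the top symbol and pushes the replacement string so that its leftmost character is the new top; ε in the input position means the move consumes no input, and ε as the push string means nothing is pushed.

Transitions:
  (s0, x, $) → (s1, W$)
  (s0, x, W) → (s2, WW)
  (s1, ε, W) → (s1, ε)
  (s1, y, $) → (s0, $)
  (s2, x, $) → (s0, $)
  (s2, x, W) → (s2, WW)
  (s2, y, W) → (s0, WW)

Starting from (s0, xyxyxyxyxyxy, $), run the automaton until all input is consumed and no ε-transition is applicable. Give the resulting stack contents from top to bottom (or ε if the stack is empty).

(s0, xyxyxyxyxyxy, $)
  read x, top $: go to s1, push W$ → (s1, yxyxyxyxyxy, W$)
  ε-move, top W: go to s1, push ε → (s1, yxyxyxyxyxy, $)
  read y, top $: go to s0, push $ → (s0, xyxyxyxyxy, $)
  read x, top $: go to s1, push W$ → (s1, yxyxyxyxy, W$)
  ε-move, top W: go to s1, push ε → (s1, yxyxyxyxy, $)
  read y, top $: go to s0, push $ → (s0, xyxyxyxy, $)
  read x, top $: go to s1, push W$ → (s1, yxyxyxy, W$)
  ε-move, top W: go to s1, push ε → (s1, yxyxyxy, $)
  read y, top $: go to s0, push $ → (s0, xyxyxy, $)
  read x, top $: go to s1, push W$ → (s1, yxyxy, W$)
  ε-move, top W: go to s1, push ε → (s1, yxyxy, $)
  read y, top $: go to s0, push $ → (s0, xyxy, $)
  read x, top $: go to s1, push W$ → (s1, yxy, W$)
  ε-move, top W: go to s1, push ε → (s1, yxy, $)
  read y, top $: go to s0, push $ → (s0, xy, $)
  read x, top $: go to s1, push W$ → (s1, y, W$)
  ε-move, top W: go to s1, push ε → (s1, y, $)
  read y, top $: go to s0, push $ → (s0, ε, $)
All input consumed in state s0 with stack $.

$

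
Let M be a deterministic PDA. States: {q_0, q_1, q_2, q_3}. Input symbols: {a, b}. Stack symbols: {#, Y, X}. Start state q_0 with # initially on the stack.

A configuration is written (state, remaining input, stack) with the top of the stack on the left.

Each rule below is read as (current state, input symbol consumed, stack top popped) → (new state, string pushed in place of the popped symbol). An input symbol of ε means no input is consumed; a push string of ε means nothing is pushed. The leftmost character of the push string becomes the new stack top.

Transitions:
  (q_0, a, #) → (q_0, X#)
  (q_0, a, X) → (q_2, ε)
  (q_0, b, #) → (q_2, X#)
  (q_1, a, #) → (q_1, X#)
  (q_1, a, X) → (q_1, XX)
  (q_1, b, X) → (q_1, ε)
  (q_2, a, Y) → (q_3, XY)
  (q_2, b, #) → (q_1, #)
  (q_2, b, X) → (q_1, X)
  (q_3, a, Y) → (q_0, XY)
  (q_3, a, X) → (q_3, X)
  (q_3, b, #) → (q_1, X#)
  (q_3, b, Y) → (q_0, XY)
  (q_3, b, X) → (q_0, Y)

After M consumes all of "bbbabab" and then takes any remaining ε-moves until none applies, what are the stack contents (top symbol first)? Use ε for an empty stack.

#

(q_0, bbbabab, #)
  read b, top #: go to q_2, push X# → (q_2, bbabab, X#)
  read b, top X: go to q_1, push X → (q_1, babab, X#)
  read b, top X: go to q_1, push ε → (q_1, abab, #)
  read a, top #: go to q_1, push X# → (q_1, bab, X#)
  read b, top X: go to q_1, push ε → (q_1, ab, #)
  read a, top #: go to q_1, push X# → (q_1, b, X#)
  read b, top X: go to q_1, push ε → (q_1, ε, #)
All input consumed in state q_1 with stack #.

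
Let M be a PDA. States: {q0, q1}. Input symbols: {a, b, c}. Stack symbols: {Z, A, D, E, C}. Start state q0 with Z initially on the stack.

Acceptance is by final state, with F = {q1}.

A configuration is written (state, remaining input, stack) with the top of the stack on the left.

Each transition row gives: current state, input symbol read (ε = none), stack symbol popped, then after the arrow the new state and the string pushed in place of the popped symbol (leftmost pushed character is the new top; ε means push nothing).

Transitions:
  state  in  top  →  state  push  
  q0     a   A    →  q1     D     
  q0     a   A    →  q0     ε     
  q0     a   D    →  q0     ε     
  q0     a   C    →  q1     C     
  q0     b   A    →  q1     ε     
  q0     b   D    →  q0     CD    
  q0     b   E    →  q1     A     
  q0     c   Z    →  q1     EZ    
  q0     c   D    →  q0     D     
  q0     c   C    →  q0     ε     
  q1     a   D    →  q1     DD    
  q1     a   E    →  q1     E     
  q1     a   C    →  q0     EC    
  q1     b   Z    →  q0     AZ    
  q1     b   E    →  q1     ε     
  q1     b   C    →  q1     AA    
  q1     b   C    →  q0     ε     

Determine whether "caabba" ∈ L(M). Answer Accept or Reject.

One accepting computation: (q0, caabba, Z) ⊢ (q1, aabba, EZ) ⊢ (q1, abba, EZ) ⊢ (q1, bba, EZ) ⊢ (q1, ba, Z) ⊢ (q0, a, AZ) ⊢ (q1, ε, DZ)
All input consumed and state q1 ∈ F.

Accept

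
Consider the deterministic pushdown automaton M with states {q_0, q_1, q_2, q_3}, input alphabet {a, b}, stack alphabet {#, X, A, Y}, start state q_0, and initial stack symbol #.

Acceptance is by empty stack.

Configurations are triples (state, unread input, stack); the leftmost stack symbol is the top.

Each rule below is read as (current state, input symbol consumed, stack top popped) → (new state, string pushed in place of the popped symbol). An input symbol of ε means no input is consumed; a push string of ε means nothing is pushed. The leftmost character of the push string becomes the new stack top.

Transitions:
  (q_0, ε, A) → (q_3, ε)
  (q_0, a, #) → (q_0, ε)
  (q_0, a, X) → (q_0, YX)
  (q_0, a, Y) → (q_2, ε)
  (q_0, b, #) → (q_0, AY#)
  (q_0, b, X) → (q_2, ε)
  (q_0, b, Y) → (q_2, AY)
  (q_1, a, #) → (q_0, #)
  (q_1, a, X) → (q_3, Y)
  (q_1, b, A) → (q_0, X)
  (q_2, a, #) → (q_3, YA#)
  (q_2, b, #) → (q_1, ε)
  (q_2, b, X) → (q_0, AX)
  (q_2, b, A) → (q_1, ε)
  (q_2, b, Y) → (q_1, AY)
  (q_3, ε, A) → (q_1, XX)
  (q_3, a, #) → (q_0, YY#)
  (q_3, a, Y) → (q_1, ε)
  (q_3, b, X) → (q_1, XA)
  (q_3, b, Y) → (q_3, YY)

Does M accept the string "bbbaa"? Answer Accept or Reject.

(q_0, bbbaa, #)
  read b, top #: go to q_0, push AY# → (q_0, bbaa, AY#)
  ε-move, top A: go to q_3, push ε → (q_3, bbaa, Y#)
  read b, top Y: go to q_3, push YY → (q_3, baa, YY#)
  read b, top Y: go to q_3, push YY → (q_3, aa, YYY#)
  read a, top Y: go to q_1, push ε → (q_1, a, YY#)
No transition applies at (q_1, a, YY#); input not fully consumed.

Reject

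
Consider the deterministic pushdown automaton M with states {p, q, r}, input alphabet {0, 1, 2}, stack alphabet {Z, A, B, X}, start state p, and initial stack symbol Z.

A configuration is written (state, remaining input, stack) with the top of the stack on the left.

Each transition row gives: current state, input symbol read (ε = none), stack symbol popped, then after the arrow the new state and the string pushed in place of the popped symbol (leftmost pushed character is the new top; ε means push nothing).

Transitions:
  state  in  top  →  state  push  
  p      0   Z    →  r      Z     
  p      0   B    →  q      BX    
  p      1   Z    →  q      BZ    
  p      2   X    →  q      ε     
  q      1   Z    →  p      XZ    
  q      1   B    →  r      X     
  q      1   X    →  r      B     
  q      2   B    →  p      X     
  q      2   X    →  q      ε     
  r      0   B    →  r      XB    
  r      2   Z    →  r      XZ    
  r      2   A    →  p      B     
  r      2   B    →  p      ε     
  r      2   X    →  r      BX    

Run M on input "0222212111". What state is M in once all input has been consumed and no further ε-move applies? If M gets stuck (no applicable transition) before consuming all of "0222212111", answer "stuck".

(p, 0222212111, Z)
  read 0, top Z: go to r, push Z → (r, 222212111, Z)
  read 2, top Z: go to r, push XZ → (r, 22212111, XZ)
  read 2, top X: go to r, push BX → (r, 2212111, BXZ)
  read 2, top B: go to p, push ε → (p, 212111, XZ)
  read 2, top X: go to q, push ε → (q, 12111, Z)
  read 1, top Z: go to p, push XZ → (p, 2111, XZ)
  read 2, top X: go to q, push ε → (q, 111, Z)
  read 1, top Z: go to p, push XZ → (p, 11, XZ)
No transition for (p, 1, top X); M blocks with input 11 remaining.

stuck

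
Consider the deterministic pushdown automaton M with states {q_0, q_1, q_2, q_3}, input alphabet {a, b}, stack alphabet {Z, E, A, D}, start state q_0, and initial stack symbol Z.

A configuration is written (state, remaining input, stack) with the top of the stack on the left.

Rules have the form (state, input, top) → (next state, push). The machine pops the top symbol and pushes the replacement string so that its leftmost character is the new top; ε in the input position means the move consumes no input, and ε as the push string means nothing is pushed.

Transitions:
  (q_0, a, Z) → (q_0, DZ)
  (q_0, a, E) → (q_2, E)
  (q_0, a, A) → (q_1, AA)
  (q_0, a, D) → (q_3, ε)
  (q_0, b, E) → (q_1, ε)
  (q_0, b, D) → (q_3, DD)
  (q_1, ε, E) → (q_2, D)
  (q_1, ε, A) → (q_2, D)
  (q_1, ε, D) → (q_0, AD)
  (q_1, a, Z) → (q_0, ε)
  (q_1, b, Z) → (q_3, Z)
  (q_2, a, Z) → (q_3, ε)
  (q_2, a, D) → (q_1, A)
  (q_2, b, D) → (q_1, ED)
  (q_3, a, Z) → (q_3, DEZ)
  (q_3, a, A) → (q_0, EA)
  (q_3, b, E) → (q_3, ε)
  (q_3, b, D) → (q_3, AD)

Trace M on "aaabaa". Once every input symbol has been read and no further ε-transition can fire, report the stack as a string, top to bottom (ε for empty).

EADEZ

(q_0, aaabaa, Z)
  read a, top Z: go to q_0, push DZ → (q_0, aabaa, DZ)
  read a, top D: go to q_3, push ε → (q_3, abaa, Z)
  read a, top Z: go to q_3, push DEZ → (q_3, baa, DEZ)
  read b, top D: go to q_3, push AD → (q_3, aa, ADEZ)
  read a, top A: go to q_0, push EA → (q_0, a, EADEZ)
  read a, top E: go to q_2, push E → (q_2, ε, EADEZ)
All input consumed in state q_2 with stack EADEZ.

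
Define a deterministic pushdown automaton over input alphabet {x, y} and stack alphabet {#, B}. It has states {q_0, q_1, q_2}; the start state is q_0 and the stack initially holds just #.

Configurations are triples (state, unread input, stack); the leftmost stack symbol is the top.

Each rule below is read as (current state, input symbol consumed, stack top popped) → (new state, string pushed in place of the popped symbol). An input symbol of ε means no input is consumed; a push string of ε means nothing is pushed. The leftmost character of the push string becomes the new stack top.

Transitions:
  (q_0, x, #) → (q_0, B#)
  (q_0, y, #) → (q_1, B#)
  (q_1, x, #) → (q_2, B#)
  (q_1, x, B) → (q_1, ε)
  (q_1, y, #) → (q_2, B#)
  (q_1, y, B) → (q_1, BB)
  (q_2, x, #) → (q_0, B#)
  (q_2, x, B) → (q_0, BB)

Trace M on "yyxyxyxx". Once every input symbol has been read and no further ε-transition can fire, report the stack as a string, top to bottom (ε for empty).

(q_0, yyxyxyxx, #)
  read y, top #: go to q_1, push B# → (q_1, yxyxyxx, B#)
  read y, top B: go to q_1, push BB → (q_1, xyxyxx, BB#)
  read x, top B: go to q_1, push ε → (q_1, yxyxx, B#)
  read y, top B: go to q_1, push BB → (q_1, xyxx, BB#)
  read x, top B: go to q_1, push ε → (q_1, yxx, B#)
  read y, top B: go to q_1, push BB → (q_1, xx, BB#)
  read x, top B: go to q_1, push ε → (q_1, x, B#)
  read x, top B: go to q_1, push ε → (q_1, ε, #)
All input consumed in state q_1 with stack #.

#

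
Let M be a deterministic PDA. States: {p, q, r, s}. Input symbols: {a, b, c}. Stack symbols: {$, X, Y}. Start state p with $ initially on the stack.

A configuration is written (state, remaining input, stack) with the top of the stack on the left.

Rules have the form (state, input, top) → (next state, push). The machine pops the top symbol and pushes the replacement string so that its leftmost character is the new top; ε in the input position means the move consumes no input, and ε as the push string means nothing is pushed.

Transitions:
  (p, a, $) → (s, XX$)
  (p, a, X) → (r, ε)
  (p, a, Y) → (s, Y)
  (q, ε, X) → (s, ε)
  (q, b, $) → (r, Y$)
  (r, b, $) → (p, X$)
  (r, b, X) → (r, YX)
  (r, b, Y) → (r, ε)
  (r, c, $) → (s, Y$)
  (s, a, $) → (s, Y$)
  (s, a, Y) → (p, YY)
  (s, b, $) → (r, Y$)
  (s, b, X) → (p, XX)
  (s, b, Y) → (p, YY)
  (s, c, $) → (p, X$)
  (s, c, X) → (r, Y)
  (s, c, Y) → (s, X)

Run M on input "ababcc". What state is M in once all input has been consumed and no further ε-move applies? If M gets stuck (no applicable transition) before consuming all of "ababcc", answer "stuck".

stuck

(p, ababcc, $) ⊢ (s, babcc, XX$) ⊢ (p, abcc, XXX$) ⊢ (r, bcc, XX$) ⊢ (r, cc, YXX$)
No transition for (r, c, top Y); M blocks with input cc remaining.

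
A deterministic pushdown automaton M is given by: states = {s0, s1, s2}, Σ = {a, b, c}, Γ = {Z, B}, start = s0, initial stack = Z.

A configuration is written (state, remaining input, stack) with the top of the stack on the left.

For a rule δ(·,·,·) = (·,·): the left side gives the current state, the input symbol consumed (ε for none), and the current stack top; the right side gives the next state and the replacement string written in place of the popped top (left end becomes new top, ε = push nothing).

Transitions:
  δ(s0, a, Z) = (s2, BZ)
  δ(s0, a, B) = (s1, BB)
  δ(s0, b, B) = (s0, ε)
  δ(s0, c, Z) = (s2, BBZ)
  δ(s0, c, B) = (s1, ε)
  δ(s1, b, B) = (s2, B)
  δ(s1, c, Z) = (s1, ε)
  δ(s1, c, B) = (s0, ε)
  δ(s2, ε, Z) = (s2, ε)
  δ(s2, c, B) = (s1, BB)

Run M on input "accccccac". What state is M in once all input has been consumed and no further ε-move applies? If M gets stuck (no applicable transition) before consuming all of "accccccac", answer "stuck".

(s0, accccccac, Z) ⊢ (s2, ccccccac, BZ) ⊢ (s1, cccccac, BBZ) ⊢ (s0, ccccac, BZ) ⊢ (s1, cccac, Z) ⊢ (s1, ccac, ε)
No transition for (s1, c, top ε); M blocks with input ccac remaining.

stuck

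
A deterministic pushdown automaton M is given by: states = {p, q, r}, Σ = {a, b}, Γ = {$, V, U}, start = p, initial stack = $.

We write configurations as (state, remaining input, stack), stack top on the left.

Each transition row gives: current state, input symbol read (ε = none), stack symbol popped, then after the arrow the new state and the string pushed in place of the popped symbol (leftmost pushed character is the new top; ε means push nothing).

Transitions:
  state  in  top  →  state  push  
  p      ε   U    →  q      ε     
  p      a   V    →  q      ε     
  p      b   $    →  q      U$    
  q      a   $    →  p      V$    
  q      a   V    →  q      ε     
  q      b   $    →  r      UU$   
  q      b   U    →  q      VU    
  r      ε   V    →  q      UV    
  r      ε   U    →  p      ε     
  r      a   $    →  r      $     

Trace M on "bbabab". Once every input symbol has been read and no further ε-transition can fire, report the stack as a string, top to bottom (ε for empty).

VU$

(p, bbabab, $) ⊢ (q, babab, U$) ⊢ (q, abab, VU$) ⊢ (q, bab, U$) ⊢ (q, ab, VU$) ⊢ (q, b, U$) ⊢ (q, ε, VU$)
All input consumed in state q with stack VU$.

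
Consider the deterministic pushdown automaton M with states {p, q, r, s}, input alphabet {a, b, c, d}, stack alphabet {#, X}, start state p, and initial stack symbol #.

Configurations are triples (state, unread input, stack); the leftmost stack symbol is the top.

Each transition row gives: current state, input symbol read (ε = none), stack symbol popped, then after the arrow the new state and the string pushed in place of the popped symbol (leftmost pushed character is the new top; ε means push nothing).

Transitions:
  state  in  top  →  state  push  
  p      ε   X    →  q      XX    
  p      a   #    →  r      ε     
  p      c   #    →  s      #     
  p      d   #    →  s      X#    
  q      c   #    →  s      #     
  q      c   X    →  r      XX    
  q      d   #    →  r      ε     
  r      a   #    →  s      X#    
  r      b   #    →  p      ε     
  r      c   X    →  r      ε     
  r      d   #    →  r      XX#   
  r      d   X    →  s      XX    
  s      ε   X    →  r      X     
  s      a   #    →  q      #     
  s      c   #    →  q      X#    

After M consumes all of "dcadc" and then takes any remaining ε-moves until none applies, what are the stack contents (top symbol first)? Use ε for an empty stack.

X#

(p, dcadc, #)
  read d, top #: go to s, push X# → (s, cadc, X#)
  ε-move, top X: go to r, push X → (r, cadc, X#)
  read c, top X: go to r, push ε → (r, adc, #)
  read a, top #: go to s, push X# → (s, dc, X#)
  ε-move, top X: go to r, push X → (r, dc, X#)
  read d, top X: go to s, push XX → (s, c, XX#)
  ε-move, top X: go to r, push X → (r, c, XX#)
  read c, top X: go to r, push ε → (r, ε, X#)
All input consumed in state r with stack X#.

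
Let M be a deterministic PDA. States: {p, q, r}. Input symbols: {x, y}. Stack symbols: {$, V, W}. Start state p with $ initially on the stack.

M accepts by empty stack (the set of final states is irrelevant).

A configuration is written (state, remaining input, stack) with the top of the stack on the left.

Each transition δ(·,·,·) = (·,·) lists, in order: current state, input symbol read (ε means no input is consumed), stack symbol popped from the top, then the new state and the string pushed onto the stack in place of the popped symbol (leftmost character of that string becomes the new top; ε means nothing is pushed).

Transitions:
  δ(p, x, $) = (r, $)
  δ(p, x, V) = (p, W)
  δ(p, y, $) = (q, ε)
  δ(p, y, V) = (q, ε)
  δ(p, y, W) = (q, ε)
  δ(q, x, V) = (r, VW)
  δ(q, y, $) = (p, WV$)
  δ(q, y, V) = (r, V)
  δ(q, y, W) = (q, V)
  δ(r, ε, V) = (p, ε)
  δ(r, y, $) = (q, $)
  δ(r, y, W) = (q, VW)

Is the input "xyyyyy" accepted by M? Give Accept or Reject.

Accept

(p, xyyyyy, $) ⊢ (r, yyyyy, $) ⊢ (q, yyyy, $) ⊢ (p, yyy, WV$) ⊢ (q, yy, V$) ⊢ (r, y, V$) ⊢ (p, y, $) ⊢ (q, ε, ε)
All input consumed and the stack is empty.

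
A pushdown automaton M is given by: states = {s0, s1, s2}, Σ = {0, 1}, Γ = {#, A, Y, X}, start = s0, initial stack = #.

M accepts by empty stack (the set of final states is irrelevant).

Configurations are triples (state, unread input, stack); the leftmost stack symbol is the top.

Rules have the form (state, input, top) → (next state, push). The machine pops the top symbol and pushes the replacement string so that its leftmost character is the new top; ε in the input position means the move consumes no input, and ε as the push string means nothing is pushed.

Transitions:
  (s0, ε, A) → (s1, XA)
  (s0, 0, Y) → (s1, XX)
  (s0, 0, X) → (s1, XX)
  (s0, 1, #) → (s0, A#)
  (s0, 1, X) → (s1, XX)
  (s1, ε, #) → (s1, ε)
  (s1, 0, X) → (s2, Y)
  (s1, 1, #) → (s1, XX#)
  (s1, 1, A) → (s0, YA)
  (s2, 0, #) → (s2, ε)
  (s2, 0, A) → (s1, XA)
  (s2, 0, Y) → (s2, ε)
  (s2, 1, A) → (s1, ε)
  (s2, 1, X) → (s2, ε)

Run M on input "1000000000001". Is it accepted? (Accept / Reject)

One accepting computation: (s0, 1000000000001, #) ⊢ (s0, 000000000001, A#) ⊢ (s1, 000000000001, XA#) ⊢ (s2, 00000000001, YA#) ⊢ (s2, 0000000001, A#) ⊢ (s1, 000000001, XA#) ⊢ (s2, 00000001, YA#) ⊢ (s2, 0000001, A#) ⊢ (s1, 000001, XA#) ⊢ (s2, 00001, YA#) ⊢ (s2, 0001, A#) ⊢ (s1, 001, XA#) ⊢ (s2, 01, YA#) ⊢ (s2, 1, A#) ⊢ (s1, ε, #) ⊢ (s1, ε, ε)
All input consumed and the stack is empty.

Accept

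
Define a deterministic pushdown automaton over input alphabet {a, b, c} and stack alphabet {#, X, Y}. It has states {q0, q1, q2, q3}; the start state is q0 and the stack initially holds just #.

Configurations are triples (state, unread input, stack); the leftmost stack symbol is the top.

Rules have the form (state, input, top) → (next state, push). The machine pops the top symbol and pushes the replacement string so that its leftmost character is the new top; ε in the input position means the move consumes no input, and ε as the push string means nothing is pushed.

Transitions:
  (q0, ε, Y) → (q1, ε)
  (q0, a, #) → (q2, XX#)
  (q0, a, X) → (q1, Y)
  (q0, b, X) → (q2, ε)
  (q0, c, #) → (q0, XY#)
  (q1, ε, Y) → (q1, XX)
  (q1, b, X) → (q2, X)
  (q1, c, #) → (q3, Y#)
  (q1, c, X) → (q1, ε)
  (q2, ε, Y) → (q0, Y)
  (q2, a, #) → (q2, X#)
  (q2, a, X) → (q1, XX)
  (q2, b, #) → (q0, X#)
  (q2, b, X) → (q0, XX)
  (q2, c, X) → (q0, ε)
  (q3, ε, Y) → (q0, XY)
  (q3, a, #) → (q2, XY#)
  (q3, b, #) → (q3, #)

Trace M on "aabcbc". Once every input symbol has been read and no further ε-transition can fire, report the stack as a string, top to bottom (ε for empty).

#

(q0, aabcbc, #)
  read a, top #: go to q2, push XX# → (q2, abcbc, XX#)
  read a, top X: go to q1, push XX → (q1, bcbc, XXX#)
  read b, top X: go to q2, push X → (q2, cbc, XXX#)
  read c, top X: go to q0, push ε → (q0, bc, XX#)
  read b, top X: go to q2, push ε → (q2, c, X#)
  read c, top X: go to q0, push ε → (q0, ε, #)
All input consumed in state q0 with stack #.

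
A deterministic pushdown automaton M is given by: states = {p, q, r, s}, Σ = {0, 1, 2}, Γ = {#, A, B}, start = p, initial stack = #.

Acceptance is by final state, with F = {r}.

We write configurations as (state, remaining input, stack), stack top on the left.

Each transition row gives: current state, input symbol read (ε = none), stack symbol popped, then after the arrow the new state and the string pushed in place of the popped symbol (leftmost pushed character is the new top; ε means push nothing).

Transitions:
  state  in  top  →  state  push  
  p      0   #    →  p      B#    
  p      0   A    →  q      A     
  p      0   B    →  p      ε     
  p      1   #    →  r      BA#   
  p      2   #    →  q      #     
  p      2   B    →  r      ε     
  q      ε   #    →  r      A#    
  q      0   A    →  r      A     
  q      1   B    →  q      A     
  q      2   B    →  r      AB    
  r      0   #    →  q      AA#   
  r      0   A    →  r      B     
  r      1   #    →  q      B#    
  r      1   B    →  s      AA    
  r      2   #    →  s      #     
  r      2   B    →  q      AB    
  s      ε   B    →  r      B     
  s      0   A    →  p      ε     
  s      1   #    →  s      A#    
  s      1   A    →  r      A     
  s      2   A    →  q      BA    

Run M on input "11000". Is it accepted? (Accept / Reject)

Accept

(p, 11000, #)
  read 1, top #: go to r, push BA# → (r, 1000, BA#)
  read 1, top B: go to s, push AA → (s, 000, AAA#)
  read 0, top A: go to p, push ε → (p, 00, AA#)
  read 0, top A: go to q, push A → (q, 0, AA#)
  read 0, top A: go to r, push A → (r, ε, AA#)
All input consumed; state r ∈ F.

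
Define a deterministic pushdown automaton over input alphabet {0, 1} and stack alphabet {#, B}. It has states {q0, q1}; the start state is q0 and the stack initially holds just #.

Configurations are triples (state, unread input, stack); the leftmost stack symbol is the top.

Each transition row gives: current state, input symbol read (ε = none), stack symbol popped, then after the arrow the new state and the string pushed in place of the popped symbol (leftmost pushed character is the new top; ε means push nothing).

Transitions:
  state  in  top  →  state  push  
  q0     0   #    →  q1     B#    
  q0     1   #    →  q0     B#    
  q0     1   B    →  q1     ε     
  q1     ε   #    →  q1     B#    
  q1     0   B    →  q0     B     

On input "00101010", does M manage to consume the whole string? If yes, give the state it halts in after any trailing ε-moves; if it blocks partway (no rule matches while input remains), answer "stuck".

(q0, 00101010, #)
  read 0, top #: go to q1, push B# → (q1, 0101010, B#)
  read 0, top B: go to q0, push B → (q0, 101010, B#)
  read 1, top B: go to q1, push ε → (q1, 01010, #)
  ε-move, top #: go to q1, push B# → (q1, 01010, B#)
  read 0, top B: go to q0, push B → (q0, 1010, B#)
  read 1, top B: go to q1, push ε → (q1, 010, #)
  ε-move, top #: go to q1, push B# → (q1, 010, B#)
  read 0, top B: go to q0, push B → (q0, 10, B#)
  read 1, top B: go to q1, push ε → (q1, 0, #)
  ε-move, top #: go to q1, push B# → (q1, 0, B#)
  read 0, top B: go to q0, push B → (q0, ε, B#)
All input consumed; M is in state q0.

q0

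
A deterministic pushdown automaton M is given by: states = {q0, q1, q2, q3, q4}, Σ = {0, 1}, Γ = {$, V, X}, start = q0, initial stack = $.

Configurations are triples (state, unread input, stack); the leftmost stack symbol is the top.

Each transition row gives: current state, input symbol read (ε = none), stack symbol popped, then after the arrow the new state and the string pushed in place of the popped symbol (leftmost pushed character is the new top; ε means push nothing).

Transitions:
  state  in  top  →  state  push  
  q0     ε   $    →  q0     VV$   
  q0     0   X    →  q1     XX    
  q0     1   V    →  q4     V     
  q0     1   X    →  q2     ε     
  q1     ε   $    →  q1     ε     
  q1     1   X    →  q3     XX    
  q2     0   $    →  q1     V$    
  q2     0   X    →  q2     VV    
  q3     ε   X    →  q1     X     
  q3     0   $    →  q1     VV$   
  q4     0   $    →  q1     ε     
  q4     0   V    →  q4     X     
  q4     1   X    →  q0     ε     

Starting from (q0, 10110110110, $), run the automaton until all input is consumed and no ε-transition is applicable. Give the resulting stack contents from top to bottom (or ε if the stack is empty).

X$

(q0, 10110110110, $)
  ε-move, top $: go to q0, push VV$ → (q0, 10110110110, VV$)
  read 1, top V: go to q4, push V → (q4, 0110110110, VV$)
  read 0, top V: go to q4, push X → (q4, 110110110, XV$)
  read 1, top X: go to q0, push ε → (q0, 10110110, V$)
  read 1, top V: go to q4, push V → (q4, 0110110, V$)
  read 0, top V: go to q4, push X → (q4, 110110, X$)
  read 1, top X: go to q0, push ε → (q0, 10110, $)
  ε-move, top $: go to q0, push VV$ → (q0, 10110, VV$)
  read 1, top V: go to q4, push V → (q4, 0110, VV$)
  read 0, top V: go to q4, push X → (q4, 110, XV$)
  read 1, top X: go to q0, push ε → (q0, 10, V$)
  read 1, top V: go to q4, push V → (q4, 0, V$)
  read 0, top V: go to q4, push X → (q4, ε, X$)
All input consumed in state q4 with stack X$.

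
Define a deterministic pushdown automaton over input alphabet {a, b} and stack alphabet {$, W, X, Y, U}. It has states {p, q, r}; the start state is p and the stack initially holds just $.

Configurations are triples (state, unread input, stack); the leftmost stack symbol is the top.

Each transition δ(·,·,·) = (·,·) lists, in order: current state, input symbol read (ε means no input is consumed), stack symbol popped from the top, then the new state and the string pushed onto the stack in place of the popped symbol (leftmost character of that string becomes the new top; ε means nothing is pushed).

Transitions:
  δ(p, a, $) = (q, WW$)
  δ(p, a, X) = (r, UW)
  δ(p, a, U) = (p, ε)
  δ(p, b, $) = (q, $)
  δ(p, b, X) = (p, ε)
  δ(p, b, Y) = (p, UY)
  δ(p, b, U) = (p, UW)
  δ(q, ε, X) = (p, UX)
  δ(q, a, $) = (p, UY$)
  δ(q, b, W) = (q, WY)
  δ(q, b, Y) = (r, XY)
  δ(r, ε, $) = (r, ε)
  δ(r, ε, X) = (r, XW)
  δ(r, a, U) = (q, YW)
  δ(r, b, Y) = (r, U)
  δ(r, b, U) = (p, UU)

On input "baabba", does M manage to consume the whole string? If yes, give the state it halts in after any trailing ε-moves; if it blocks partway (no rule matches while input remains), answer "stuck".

(p, baabba, $) ⊢ (q, aabba, $) ⊢ (p, abba, UY$) ⊢ (p, bba, Y$) ⊢ (p, ba, UY$) ⊢ (p, a, UWY$) ⊢ (p, ε, WY$)
All input consumed; M is in state p.

p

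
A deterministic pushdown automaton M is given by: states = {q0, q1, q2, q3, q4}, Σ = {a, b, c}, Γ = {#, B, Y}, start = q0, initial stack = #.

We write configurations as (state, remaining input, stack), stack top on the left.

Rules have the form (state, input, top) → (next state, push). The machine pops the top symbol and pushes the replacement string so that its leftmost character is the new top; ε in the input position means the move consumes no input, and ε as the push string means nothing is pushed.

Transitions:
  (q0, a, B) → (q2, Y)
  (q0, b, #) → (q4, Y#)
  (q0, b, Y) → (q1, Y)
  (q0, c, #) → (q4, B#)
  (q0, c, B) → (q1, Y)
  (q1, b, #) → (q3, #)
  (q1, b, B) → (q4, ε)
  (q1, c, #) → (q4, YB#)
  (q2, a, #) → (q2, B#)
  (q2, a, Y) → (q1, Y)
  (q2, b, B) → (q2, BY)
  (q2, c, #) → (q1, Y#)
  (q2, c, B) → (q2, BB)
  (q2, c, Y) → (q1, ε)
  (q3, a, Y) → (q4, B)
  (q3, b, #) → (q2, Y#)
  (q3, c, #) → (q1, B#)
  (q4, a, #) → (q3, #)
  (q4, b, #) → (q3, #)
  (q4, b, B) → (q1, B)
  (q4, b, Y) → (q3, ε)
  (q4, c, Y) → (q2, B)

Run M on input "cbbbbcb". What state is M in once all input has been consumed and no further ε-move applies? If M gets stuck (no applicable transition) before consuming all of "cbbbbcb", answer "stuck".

(q0, cbbbbcb, #)
  read c, top #: go to q4, push B# → (q4, bbbbcb, B#)
  read b, top B: go to q1, push B → (q1, bbbcb, B#)
  read b, top B: go to q4, push ε → (q4, bbcb, #)
  read b, top #: go to q3, push # → (q3, bcb, #)
  read b, top #: go to q2, push Y# → (q2, cb, Y#)
  read c, top Y: go to q1, push ε → (q1, b, #)
  read b, top #: go to q3, push # → (q3, ε, #)
All input consumed; M is in state q3.

q3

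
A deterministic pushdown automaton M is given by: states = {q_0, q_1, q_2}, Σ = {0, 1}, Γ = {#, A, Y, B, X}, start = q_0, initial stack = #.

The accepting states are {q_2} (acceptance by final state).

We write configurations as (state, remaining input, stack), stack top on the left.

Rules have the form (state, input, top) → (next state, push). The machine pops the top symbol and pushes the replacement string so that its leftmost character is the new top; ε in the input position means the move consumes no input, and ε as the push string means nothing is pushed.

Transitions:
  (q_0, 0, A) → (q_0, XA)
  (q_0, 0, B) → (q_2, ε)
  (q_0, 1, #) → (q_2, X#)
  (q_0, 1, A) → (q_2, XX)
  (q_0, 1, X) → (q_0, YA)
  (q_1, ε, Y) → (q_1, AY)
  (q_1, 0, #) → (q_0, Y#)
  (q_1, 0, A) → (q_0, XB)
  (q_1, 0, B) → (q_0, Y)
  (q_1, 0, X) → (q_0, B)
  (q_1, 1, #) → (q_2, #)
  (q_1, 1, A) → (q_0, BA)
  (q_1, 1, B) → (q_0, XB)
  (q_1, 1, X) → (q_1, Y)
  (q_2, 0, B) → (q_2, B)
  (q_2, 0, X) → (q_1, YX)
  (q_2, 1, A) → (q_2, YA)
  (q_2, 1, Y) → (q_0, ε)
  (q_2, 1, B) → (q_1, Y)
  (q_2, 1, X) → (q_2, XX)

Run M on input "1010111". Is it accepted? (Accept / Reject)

(q_0, 1010111, #)
  read 1, top #: go to q_2, push X# → (q_2, 010111, X#)
  read 0, top X: go to q_1, push YX → (q_1, 10111, YX#)
  ε-move, top Y: go to q_1, push AY → (q_1, 10111, AYX#)
  read 1, top A: go to q_0, push BA → (q_0, 0111, BAYX#)
  read 0, top B: go to q_2, push ε → (q_2, 111, AYX#)
  read 1, top A: go to q_2, push YA → (q_2, 11, YAYX#)
  read 1, top Y: go to q_0, push ε → (q_0, 1, AYX#)
  read 1, top A: go to q_2, push XX → (q_2, ε, XXYX#)
All input consumed; state q_2 ∈ F.

Accept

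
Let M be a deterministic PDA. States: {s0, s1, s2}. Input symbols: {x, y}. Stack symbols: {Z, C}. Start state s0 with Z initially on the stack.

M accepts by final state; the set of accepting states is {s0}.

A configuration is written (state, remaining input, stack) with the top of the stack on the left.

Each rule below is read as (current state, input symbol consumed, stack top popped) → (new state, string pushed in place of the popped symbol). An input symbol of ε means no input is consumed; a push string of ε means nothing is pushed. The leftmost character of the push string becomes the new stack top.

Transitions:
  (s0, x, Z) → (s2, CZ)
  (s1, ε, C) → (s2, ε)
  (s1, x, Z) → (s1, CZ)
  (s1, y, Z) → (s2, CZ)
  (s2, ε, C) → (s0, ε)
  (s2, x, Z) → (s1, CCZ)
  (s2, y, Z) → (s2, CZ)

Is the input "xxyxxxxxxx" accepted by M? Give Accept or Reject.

(s0, xxyxxxxxxx, Z)
  read x, top Z: go to s2, push CZ → (s2, xyxxxxxxx, CZ)
  ε-move, top C: go to s0, push ε → (s0, xyxxxxxxx, Z)
  read x, top Z: go to s2, push CZ → (s2, yxxxxxxx, CZ)
  ε-move, top C: go to s0, push ε → (s0, yxxxxxxx, Z)
No transition applies at (s0, yxxxxxxx, Z); input not fully consumed.

Reject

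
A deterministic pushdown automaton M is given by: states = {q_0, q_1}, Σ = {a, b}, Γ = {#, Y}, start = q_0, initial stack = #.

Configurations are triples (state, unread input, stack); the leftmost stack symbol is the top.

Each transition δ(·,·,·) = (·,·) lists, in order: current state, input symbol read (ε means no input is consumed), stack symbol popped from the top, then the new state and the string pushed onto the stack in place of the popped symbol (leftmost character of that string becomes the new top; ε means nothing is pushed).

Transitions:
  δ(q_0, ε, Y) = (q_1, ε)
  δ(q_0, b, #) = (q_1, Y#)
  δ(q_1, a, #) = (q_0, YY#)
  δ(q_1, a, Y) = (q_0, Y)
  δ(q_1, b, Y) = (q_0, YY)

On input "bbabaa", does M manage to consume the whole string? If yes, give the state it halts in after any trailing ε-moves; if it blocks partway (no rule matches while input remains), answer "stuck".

stuck

(q_0, bbabaa, #)
  read b, top #: go to q_1, push Y# → (q_1, babaa, Y#)
  read b, top Y: go to q_0, push YY → (q_0, abaa, YY#)
  ε-move, top Y: go to q_1, push ε → (q_1, abaa, Y#)
  read a, top Y: go to q_0, push Y → (q_0, baa, Y#)
  ε-move, top Y: go to q_1, push ε → (q_1, baa, #)
No transition for (q_1, b, top #); M blocks with input baa remaining.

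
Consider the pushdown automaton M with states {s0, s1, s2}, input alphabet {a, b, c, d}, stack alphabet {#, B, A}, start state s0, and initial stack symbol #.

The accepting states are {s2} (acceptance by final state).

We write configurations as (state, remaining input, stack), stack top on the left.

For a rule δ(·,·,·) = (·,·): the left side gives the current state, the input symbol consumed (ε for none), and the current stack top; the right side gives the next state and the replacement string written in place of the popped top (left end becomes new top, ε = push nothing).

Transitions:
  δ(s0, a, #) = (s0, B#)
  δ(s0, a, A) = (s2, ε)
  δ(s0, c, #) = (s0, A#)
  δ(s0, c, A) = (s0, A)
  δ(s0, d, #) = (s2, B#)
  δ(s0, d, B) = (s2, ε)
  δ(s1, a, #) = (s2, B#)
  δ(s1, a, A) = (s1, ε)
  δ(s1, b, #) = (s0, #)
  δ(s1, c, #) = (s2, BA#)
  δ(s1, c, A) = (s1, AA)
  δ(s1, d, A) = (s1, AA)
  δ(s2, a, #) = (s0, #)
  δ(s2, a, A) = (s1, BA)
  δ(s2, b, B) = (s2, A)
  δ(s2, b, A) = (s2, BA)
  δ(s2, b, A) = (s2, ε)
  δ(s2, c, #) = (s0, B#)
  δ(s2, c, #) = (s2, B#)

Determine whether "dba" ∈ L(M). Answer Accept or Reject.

No computation consumes all input and reaches a final state.

Reject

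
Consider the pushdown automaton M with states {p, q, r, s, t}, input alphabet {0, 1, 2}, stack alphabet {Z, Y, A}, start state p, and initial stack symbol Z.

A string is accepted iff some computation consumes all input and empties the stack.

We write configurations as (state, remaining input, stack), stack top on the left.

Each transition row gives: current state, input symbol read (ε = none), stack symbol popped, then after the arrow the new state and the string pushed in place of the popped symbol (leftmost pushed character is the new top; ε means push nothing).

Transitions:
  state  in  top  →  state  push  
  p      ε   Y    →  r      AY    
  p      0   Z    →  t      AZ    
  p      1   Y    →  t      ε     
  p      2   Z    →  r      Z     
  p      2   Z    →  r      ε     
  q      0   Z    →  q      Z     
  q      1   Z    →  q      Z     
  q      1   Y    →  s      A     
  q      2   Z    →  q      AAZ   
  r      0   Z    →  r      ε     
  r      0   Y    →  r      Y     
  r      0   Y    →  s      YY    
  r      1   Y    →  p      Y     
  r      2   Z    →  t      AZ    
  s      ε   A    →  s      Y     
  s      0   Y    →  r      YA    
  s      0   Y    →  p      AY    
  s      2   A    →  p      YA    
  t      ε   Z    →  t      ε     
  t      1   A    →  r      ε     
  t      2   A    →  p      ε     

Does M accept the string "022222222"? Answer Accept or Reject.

One accepting computation: (p, 022222222, Z) ⊢ (t, 22222222, AZ) ⊢ (p, 2222222, Z) ⊢ (r, 222222, Z) ⊢ (t, 22222, AZ) ⊢ (p, 2222, Z) ⊢ (r, 222, Z) ⊢ (t, 22, AZ) ⊢ (p, 2, Z) ⊢ (r, ε, ε)
All input consumed and the stack is empty.

Accept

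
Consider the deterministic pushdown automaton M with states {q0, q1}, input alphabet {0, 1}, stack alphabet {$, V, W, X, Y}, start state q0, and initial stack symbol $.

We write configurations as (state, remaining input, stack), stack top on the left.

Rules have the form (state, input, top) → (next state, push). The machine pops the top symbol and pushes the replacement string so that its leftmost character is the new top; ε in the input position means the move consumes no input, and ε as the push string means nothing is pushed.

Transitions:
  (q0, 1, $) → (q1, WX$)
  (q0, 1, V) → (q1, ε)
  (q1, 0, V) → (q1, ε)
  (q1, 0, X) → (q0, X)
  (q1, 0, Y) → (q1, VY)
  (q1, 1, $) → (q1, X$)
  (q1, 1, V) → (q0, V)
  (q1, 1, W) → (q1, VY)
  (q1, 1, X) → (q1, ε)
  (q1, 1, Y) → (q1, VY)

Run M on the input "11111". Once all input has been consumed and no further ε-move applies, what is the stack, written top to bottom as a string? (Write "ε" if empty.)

(q0, 11111, $)
  read 1, top $: go to q1, push WX$ → (q1, 1111, WX$)
  read 1, top W: go to q1, push VY → (q1, 111, VYX$)
  read 1, top V: go to q0, push V → (q0, 11, VYX$)
  read 1, top V: go to q1, push ε → (q1, 1, YX$)
  read 1, top Y: go to q1, push VY → (q1, ε, VYX$)
All input consumed in state q1 with stack VYX$.

VYX$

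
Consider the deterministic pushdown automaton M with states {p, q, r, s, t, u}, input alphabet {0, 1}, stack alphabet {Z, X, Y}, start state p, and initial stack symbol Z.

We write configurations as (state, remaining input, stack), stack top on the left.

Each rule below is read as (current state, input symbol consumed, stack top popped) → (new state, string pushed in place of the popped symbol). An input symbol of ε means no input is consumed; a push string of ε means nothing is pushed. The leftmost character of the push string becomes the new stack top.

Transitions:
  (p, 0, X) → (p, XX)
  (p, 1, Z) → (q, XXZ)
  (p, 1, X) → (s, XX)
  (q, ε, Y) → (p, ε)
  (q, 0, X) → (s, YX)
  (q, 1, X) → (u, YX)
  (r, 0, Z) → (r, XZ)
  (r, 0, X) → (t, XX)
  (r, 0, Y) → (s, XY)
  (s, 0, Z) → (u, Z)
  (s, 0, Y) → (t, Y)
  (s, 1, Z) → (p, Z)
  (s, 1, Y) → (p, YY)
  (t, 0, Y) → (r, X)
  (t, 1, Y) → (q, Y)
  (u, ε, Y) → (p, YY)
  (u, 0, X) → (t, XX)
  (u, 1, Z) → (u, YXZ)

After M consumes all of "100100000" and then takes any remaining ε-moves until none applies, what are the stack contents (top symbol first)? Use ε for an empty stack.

XXXXXXXZ

(p, 100100000, Z) ⊢ (q, 00100000, XXZ) ⊢ (s, 0100000, YXXZ) ⊢ (t, 100000, YXXZ) ⊢ (q, 00000, YXXZ) ⊢ (p, 00000, XXZ) ⊢ (p, 0000, XXXZ) ⊢ (p, 000, XXXXZ) ⊢ (p, 00, XXXXXZ) ⊢ (p, 0, XXXXXXZ) ⊢ (p, ε, XXXXXXXZ)
All input consumed in state p with stack XXXXXXXZ.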